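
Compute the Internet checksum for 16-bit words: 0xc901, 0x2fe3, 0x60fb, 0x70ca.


Sum all words (with carry folding):
+ 0xc901 = 0xc901
+ 0x2fe3 = 0xf8e4
+ 0x60fb = 0x59e0
+ 0x70ca = 0xcaaa
One's complement: ~0xcaaa
Checksum = 0x3555


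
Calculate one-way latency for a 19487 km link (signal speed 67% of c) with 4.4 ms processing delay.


Speed = 0.67 * 3e5 km/s = 201000 km/s
Propagation delay = 19487 / 201000 = 0.097 s = 96.9502 ms
Processing delay = 4.4 ms
Total one-way latency = 101.3502 ms


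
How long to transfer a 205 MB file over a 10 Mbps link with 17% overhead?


Effective throughput = 10 * (1 - 17/100) = 8.3 Mbps
File size in Mb = 205 * 8 = 1640 Mb
Time = 1640 / 8.3
Time = 197.5904 seconds


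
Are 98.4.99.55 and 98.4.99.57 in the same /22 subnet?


Mask: 255.255.252.0
98.4.99.55 AND mask = 98.4.96.0
98.4.99.57 AND mask = 98.4.96.0
Yes, same subnet (98.4.96.0)


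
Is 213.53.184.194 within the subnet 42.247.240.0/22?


Subnet network: 42.247.240.0
Test IP AND mask: 213.53.184.0
No, 213.53.184.194 is not in 42.247.240.0/22


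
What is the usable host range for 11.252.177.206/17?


Network: 11.252.128.0
Broadcast: 11.252.255.255
First usable = network + 1
Last usable = broadcast - 1
Range: 11.252.128.1 to 11.252.255.254


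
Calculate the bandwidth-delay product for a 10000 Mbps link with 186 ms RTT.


BDP = bandwidth * RTT
= 10000 Mbps * 186 ms
= 10000 * 1e6 * 186 / 1000 bits
= 1860000000 bits
= 232500000 bytes
= 227050.7812 KB
BDP = 1860000000 bits (232500000 bytes)


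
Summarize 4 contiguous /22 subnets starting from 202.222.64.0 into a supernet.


Original prefix: /22
Number of subnets: 4 = 2^2
New prefix = 22 - 2 = 20
Supernet: 202.222.64.0/20


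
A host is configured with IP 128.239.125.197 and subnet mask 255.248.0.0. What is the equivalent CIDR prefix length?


Binary: 11111111.11111000.00000000.00000000
Count leading 1s
Prefix: /13


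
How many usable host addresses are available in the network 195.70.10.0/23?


Host bits = 32 - 23 = 9
Total addresses = 2^9 = 512
Usable = total - 2 (network and broadcast)
Usable hosts: 510


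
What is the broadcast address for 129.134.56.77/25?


Network: 129.134.56.0/25
Host bits = 7
Set all host bits to 1:
Broadcast: 129.134.56.127


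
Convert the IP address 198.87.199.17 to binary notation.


198 = 11000110
87 = 01010111
199 = 11000111
17 = 00010001
Binary: 11000110.01010111.11000111.00010001


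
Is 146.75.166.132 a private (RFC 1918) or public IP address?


RFC 1918 private ranges:
  10.0.0.0/8 (10.0.0.0 - 10.255.255.255)
  172.16.0.0/12 (172.16.0.0 - 172.31.255.255)
  192.168.0.0/16 (192.168.0.0 - 192.168.255.255)
Public (not in any RFC 1918 range)


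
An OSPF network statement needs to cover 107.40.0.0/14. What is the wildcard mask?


Subnet mask: 255.252.0.0
Wildcard = 255.255.255.255 - subnet mask
255 - 255 = 0
255 - 252 = 3
255 - 0 = 255
255 - 0 = 255
Wildcard: 0.3.255.255


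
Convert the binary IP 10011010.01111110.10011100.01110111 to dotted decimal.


10011010 = 154
01111110 = 126
10011100 = 156
01110111 = 119
IP: 154.126.156.119


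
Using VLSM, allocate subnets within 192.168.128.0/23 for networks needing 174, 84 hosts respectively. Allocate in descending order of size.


174 hosts -> /24 (254 usable): 192.168.128.0/24
84 hosts -> /25 (126 usable): 192.168.129.0/25
Allocation: 192.168.128.0/24 (174 hosts, 254 usable); 192.168.129.0/25 (84 hosts, 126 usable)


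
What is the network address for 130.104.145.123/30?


IP:   10000010.01101000.10010001.01111011
Mask: 11111111.11111111.11111111.11111100
AND operation:
Net:  10000010.01101000.10010001.01111000
Network: 130.104.145.120/30


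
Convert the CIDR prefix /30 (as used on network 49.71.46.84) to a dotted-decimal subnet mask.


/30 means 30 network bits, 2 host bits
Binary: 11111111111111111111111111111100
Mask: 255.255.255.252


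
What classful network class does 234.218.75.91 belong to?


First octet: 234
Binary: 11101010
1110xxxx -> Class D (224-239)
Class D (multicast), default mask N/A


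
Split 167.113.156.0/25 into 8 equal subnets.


New prefix = 25 + 3 = 28
Each subnet has 16 addresses
  167.113.156.0/28
  167.113.156.16/28
  167.113.156.32/28
  167.113.156.48/28
  167.113.156.64/28
  167.113.156.80/28
  167.113.156.96/28
  167.113.156.112/28
Subnets: 167.113.156.0/28, 167.113.156.16/28, 167.113.156.32/28, 167.113.156.48/28, 167.113.156.64/28, 167.113.156.80/28, 167.113.156.96/28, 167.113.156.112/28


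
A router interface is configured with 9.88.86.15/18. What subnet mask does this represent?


/18 means 18 network bits, 14 host bits
Binary: 11111111111111111100000000000000
Mask: 255.255.192.0


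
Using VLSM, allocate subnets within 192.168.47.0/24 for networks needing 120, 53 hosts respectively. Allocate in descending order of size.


120 hosts -> /25 (126 usable): 192.168.47.0/25
53 hosts -> /26 (62 usable): 192.168.47.128/26
Allocation: 192.168.47.0/25 (120 hosts, 126 usable); 192.168.47.128/26 (53 hosts, 62 usable)


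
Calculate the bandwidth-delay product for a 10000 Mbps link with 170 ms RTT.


BDP = bandwidth * RTT
= 10000 Mbps * 170 ms
= 10000 * 1e6 * 170 / 1000 bits
= 1700000000 bits
= 212500000 bytes
= 207519.5312 KB
BDP = 1700000000 bits (212500000 bytes)


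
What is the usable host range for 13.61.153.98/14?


Network: 13.60.0.0
Broadcast: 13.63.255.255
First usable = network + 1
Last usable = broadcast - 1
Range: 13.60.0.1 to 13.63.255.254


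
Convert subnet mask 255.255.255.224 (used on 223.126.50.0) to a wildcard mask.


Subnet mask: 255.255.255.224
Wildcard = 255.255.255.255 - subnet mask
255 - 255 = 0
255 - 255 = 0
255 - 255 = 0
255 - 224 = 31
Wildcard: 0.0.0.31


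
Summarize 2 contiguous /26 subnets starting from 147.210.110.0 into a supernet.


Original prefix: /26
Number of subnets: 2 = 2^1
New prefix = 26 - 1 = 25
Supernet: 147.210.110.0/25


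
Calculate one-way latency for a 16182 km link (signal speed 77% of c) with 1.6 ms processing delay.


Speed = 0.77 * 3e5 km/s = 231000 km/s
Propagation delay = 16182 / 231000 = 0.0701 s = 70.0519 ms
Processing delay = 1.6 ms
Total one-way latency = 71.6519 ms


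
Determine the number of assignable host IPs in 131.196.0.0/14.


Host bits = 32 - 14 = 18
Total addresses = 2^18 = 262144
Usable = total - 2 (network and broadcast)
Usable hosts: 262142


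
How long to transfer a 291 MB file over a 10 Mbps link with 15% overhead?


Effective throughput = 10 * (1 - 15/100) = 8.5 Mbps
File size in Mb = 291 * 8 = 2328 Mb
Time = 2328 / 8.5
Time = 273.8824 seconds


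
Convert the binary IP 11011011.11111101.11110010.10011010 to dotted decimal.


11011011 = 219
11111101 = 253
11110010 = 242
10011010 = 154
IP: 219.253.242.154


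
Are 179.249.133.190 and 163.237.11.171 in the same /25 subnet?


Mask: 255.255.255.128
179.249.133.190 AND mask = 179.249.133.128
163.237.11.171 AND mask = 163.237.11.128
No, different subnets (179.249.133.128 vs 163.237.11.128)


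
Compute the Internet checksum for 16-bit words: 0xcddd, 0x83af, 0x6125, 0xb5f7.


Sum all words (with carry folding):
+ 0xcddd = 0xcddd
+ 0x83af = 0x518d
+ 0x6125 = 0xb2b2
+ 0xb5f7 = 0x68aa
One's complement: ~0x68aa
Checksum = 0x9755


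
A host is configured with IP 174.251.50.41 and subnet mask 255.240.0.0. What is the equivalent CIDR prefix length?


Binary: 11111111.11110000.00000000.00000000
Count leading 1s
Prefix: /12


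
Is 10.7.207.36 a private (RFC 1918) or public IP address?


RFC 1918 private ranges:
  10.0.0.0/8 (10.0.0.0 - 10.255.255.255)
  172.16.0.0/12 (172.16.0.0 - 172.31.255.255)
  192.168.0.0/16 (192.168.0.0 - 192.168.255.255)
Private (in 10.0.0.0/8)


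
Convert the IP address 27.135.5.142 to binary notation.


27 = 00011011
135 = 10000111
5 = 00000101
142 = 10001110
Binary: 00011011.10000111.00000101.10001110


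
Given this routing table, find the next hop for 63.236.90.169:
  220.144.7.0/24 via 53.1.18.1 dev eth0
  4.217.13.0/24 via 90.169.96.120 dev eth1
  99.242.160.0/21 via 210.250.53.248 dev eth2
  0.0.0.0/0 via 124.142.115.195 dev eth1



Longest prefix match for 63.236.90.169:
  /24 220.144.7.0: no
  /24 4.217.13.0: no
  /21 99.242.160.0: no
  /0 0.0.0.0: MATCH
Selected: next-hop 124.142.115.195 via eth1 (matched /0)


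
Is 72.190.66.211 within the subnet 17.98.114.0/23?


Subnet network: 17.98.114.0
Test IP AND mask: 72.190.66.0
No, 72.190.66.211 is not in 17.98.114.0/23


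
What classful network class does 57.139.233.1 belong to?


First octet: 57
Binary: 00111001
0xxxxxxx -> Class A (1-126)
Class A, default mask 255.0.0.0 (/8)


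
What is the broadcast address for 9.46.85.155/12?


Network: 9.32.0.0/12
Host bits = 20
Set all host bits to 1:
Broadcast: 9.47.255.255


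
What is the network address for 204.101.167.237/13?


IP:   11001100.01100101.10100111.11101101
Mask: 11111111.11111000.00000000.00000000
AND operation:
Net:  11001100.01100000.00000000.00000000
Network: 204.96.0.0/13


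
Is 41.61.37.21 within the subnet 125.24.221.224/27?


Subnet network: 125.24.221.224
Test IP AND mask: 41.61.37.0
No, 41.61.37.21 is not in 125.24.221.224/27


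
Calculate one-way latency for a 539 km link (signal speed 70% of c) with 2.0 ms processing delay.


Speed = 0.7 * 3e5 km/s = 210000 km/s
Propagation delay = 539 / 210000 = 0.0026 s = 2.5667 ms
Processing delay = 2.0 ms
Total one-way latency = 4.5667 ms


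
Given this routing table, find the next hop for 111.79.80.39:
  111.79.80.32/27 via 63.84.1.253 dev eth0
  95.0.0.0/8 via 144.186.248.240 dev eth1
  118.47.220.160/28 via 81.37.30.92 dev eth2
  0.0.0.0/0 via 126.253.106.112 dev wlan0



Longest prefix match for 111.79.80.39:
  /27 111.79.80.32: MATCH
  /8 95.0.0.0: no
  /28 118.47.220.160: no
  /0 0.0.0.0: MATCH
Selected: next-hop 63.84.1.253 via eth0 (matched /27)


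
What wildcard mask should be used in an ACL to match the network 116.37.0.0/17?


Subnet mask: 255.255.128.0
Wildcard = 255.255.255.255 - subnet mask
255 - 255 = 0
255 - 255 = 0
255 - 128 = 127
255 - 0 = 255
Wildcard: 0.0.127.255


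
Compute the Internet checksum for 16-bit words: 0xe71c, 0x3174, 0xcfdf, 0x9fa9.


Sum all words (with carry folding):
+ 0xe71c = 0xe71c
+ 0x3174 = 0x1891
+ 0xcfdf = 0xe870
+ 0x9fa9 = 0x881a
One's complement: ~0x881a
Checksum = 0x77e5


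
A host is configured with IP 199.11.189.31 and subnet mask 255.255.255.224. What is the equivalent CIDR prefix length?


Binary: 11111111.11111111.11111111.11100000
Count leading 1s
Prefix: /27


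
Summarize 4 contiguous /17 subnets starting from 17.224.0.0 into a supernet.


Original prefix: /17
Number of subnets: 4 = 2^2
New prefix = 17 - 2 = 15
Supernet: 17.224.0.0/15


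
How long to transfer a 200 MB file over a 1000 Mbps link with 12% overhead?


Effective throughput = 1000 * (1 - 12/100) = 880 Mbps
File size in Mb = 200 * 8 = 1600 Mb
Time = 1600 / 880
Time = 1.8182 seconds


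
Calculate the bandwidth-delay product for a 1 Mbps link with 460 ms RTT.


BDP = bandwidth * RTT
= 1 Mbps * 460 ms
= 1 * 1e6 * 460 / 1000 bits
= 460000 bits
= 57500 bytes
= 56.1523 KB
BDP = 460000 bits (57500 bytes)


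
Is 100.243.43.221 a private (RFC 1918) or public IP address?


RFC 1918 private ranges:
  10.0.0.0/8 (10.0.0.0 - 10.255.255.255)
  172.16.0.0/12 (172.16.0.0 - 172.31.255.255)
  192.168.0.0/16 (192.168.0.0 - 192.168.255.255)
Public (not in any RFC 1918 range)


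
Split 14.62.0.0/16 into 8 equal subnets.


New prefix = 16 + 3 = 19
Each subnet has 8192 addresses
  14.62.0.0/19
  14.62.32.0/19
  14.62.64.0/19
  14.62.96.0/19
  14.62.128.0/19
  14.62.160.0/19
  14.62.192.0/19
  14.62.224.0/19
Subnets: 14.62.0.0/19, 14.62.32.0/19, 14.62.64.0/19, 14.62.96.0/19, 14.62.128.0/19, 14.62.160.0/19, 14.62.192.0/19, 14.62.224.0/19


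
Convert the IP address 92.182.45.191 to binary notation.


92 = 01011100
182 = 10110110
45 = 00101101
191 = 10111111
Binary: 01011100.10110110.00101101.10111111


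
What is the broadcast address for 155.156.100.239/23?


Network: 155.156.100.0/23
Host bits = 9
Set all host bits to 1:
Broadcast: 155.156.101.255


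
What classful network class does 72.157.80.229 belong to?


First octet: 72
Binary: 01001000
0xxxxxxx -> Class A (1-126)
Class A, default mask 255.0.0.0 (/8)


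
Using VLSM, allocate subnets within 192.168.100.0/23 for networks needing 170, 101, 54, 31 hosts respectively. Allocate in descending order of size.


170 hosts -> /24 (254 usable): 192.168.100.0/24
101 hosts -> /25 (126 usable): 192.168.101.0/25
54 hosts -> /26 (62 usable): 192.168.101.128/26
31 hosts -> /26 (62 usable): 192.168.101.192/26
Allocation: 192.168.100.0/24 (170 hosts, 254 usable); 192.168.101.0/25 (101 hosts, 126 usable); 192.168.101.128/26 (54 hosts, 62 usable); 192.168.101.192/26 (31 hosts, 62 usable)


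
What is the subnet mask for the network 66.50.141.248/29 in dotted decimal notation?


/29 means 29 network bits, 3 host bits
Binary: 11111111111111111111111111111000
Mask: 255.255.255.248


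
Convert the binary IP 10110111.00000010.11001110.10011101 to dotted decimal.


10110111 = 183
00000010 = 2
11001110 = 206
10011101 = 157
IP: 183.2.206.157


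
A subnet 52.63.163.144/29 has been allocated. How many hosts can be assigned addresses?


Host bits = 32 - 29 = 3
Total addresses = 2^3 = 8
Usable = total - 2 (network and broadcast)
Usable hosts: 6


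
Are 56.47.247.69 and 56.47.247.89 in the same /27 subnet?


Mask: 255.255.255.224
56.47.247.69 AND mask = 56.47.247.64
56.47.247.89 AND mask = 56.47.247.64
Yes, same subnet (56.47.247.64)


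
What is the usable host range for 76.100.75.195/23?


Network: 76.100.74.0
Broadcast: 76.100.75.255
First usable = network + 1
Last usable = broadcast - 1
Range: 76.100.74.1 to 76.100.75.254


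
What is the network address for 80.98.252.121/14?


IP:   01010000.01100010.11111100.01111001
Mask: 11111111.11111100.00000000.00000000
AND operation:
Net:  01010000.01100000.00000000.00000000
Network: 80.96.0.0/14


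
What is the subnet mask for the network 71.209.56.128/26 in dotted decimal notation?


/26 means 26 network bits, 6 host bits
Binary: 11111111111111111111111111000000
Mask: 255.255.255.192


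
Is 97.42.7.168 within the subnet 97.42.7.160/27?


Subnet network: 97.42.7.160
Test IP AND mask: 97.42.7.160
Yes, 97.42.7.168 is in 97.42.7.160/27


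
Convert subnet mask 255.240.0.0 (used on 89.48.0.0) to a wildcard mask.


Subnet mask: 255.240.0.0
Wildcard = 255.255.255.255 - subnet mask
255 - 255 = 0
255 - 240 = 15
255 - 0 = 255
255 - 0 = 255
Wildcard: 0.15.255.255


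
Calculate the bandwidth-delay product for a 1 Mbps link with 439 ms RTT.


BDP = bandwidth * RTT
= 1 Mbps * 439 ms
= 1 * 1e6 * 439 / 1000 bits
= 439000 bits
= 54875 bytes
= 53.5889 KB
BDP = 439000 bits (54875 bytes)


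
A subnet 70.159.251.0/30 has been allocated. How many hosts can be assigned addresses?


Host bits = 32 - 30 = 2
Total addresses = 2^2 = 4
Usable = total - 2 (network and broadcast)
Usable hosts: 2


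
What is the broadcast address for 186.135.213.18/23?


Network: 186.135.212.0/23
Host bits = 9
Set all host bits to 1:
Broadcast: 186.135.213.255


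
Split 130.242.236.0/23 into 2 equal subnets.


New prefix = 23 + 1 = 24
Each subnet has 256 addresses
  130.242.236.0/24
  130.242.237.0/24
Subnets: 130.242.236.0/24, 130.242.237.0/24


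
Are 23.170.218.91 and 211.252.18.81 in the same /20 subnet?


Mask: 255.255.240.0
23.170.218.91 AND mask = 23.170.208.0
211.252.18.81 AND mask = 211.252.16.0
No, different subnets (23.170.208.0 vs 211.252.16.0)


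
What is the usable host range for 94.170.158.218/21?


Network: 94.170.152.0
Broadcast: 94.170.159.255
First usable = network + 1
Last usable = broadcast - 1
Range: 94.170.152.1 to 94.170.159.254


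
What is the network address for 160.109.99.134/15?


IP:   10100000.01101101.01100011.10000110
Mask: 11111111.11111110.00000000.00000000
AND operation:
Net:  10100000.01101100.00000000.00000000
Network: 160.108.0.0/15


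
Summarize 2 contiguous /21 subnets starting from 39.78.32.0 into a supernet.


Original prefix: /21
Number of subnets: 2 = 2^1
New prefix = 21 - 1 = 20
Supernet: 39.78.32.0/20


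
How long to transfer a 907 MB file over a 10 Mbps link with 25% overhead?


Effective throughput = 10 * (1 - 25/100) = 7.5 Mbps
File size in Mb = 907 * 8 = 7256 Mb
Time = 7256 / 7.5
Time = 967.4667 seconds


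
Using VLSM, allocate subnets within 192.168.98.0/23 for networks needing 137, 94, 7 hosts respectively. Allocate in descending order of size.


137 hosts -> /24 (254 usable): 192.168.98.0/24
94 hosts -> /25 (126 usable): 192.168.99.0/25
7 hosts -> /28 (14 usable): 192.168.99.128/28
Allocation: 192.168.98.0/24 (137 hosts, 254 usable); 192.168.99.0/25 (94 hosts, 126 usable); 192.168.99.128/28 (7 hosts, 14 usable)


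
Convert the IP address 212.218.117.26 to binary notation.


212 = 11010100
218 = 11011010
117 = 01110101
26 = 00011010
Binary: 11010100.11011010.01110101.00011010


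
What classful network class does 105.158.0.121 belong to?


First octet: 105
Binary: 01101001
0xxxxxxx -> Class A (1-126)
Class A, default mask 255.0.0.0 (/8)


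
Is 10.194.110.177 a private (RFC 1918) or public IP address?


RFC 1918 private ranges:
  10.0.0.0/8 (10.0.0.0 - 10.255.255.255)
  172.16.0.0/12 (172.16.0.0 - 172.31.255.255)
  192.168.0.0/16 (192.168.0.0 - 192.168.255.255)
Private (in 10.0.0.0/8)


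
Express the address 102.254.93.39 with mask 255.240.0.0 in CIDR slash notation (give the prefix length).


Binary: 11111111.11110000.00000000.00000000
Count leading 1s
Prefix: /12


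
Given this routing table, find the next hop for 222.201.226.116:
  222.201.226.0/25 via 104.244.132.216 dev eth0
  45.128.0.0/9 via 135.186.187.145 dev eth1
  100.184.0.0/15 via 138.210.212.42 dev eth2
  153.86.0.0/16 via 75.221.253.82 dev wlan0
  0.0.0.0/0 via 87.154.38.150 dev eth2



Longest prefix match for 222.201.226.116:
  /25 222.201.226.0: MATCH
  /9 45.128.0.0: no
  /15 100.184.0.0: no
  /16 153.86.0.0: no
  /0 0.0.0.0: MATCH
Selected: next-hop 104.244.132.216 via eth0 (matched /25)


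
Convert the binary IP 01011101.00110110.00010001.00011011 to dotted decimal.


01011101 = 93
00110110 = 54
00010001 = 17
00011011 = 27
IP: 93.54.17.27


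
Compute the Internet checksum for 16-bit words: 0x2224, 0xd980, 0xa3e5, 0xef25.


Sum all words (with carry folding):
+ 0x2224 = 0x2224
+ 0xd980 = 0xfba4
+ 0xa3e5 = 0x9f8a
+ 0xef25 = 0x8eb0
One's complement: ~0x8eb0
Checksum = 0x714f


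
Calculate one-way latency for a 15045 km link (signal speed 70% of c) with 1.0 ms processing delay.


Speed = 0.7 * 3e5 km/s = 210000 km/s
Propagation delay = 15045 / 210000 = 0.0716 s = 71.6429 ms
Processing delay = 1.0 ms
Total one-way latency = 72.6429 ms


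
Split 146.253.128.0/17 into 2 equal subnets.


New prefix = 17 + 1 = 18
Each subnet has 16384 addresses
  146.253.128.0/18
  146.253.192.0/18
Subnets: 146.253.128.0/18, 146.253.192.0/18


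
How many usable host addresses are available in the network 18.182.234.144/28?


Host bits = 32 - 28 = 4
Total addresses = 2^4 = 16
Usable = total - 2 (network and broadcast)
Usable hosts: 14


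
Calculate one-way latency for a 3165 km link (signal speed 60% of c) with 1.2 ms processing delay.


Speed = 0.6 * 3e5 km/s = 180000 km/s
Propagation delay = 3165 / 180000 = 0.0176 s = 17.5833 ms
Processing delay = 1.2 ms
Total one-way latency = 18.7833 ms


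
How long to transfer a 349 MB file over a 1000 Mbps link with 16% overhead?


Effective throughput = 1000 * (1 - 16/100) = 840 Mbps
File size in Mb = 349 * 8 = 2792 Mb
Time = 2792 / 840
Time = 3.3238 seconds


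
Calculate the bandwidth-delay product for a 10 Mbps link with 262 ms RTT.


BDP = bandwidth * RTT
= 10 Mbps * 262 ms
= 10 * 1e6 * 262 / 1000 bits
= 2620000 bits
= 327500 bytes
= 319.8242 KB
BDP = 2620000 bits (327500 bytes)


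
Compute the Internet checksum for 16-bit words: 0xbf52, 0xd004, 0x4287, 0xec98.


Sum all words (with carry folding):
+ 0xbf52 = 0xbf52
+ 0xd004 = 0x8f57
+ 0x4287 = 0xd1de
+ 0xec98 = 0xbe77
One's complement: ~0xbe77
Checksum = 0x4188


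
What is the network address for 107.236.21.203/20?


IP:   01101011.11101100.00010101.11001011
Mask: 11111111.11111111.11110000.00000000
AND operation:
Net:  01101011.11101100.00010000.00000000
Network: 107.236.16.0/20


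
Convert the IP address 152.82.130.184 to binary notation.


152 = 10011000
82 = 01010010
130 = 10000010
184 = 10111000
Binary: 10011000.01010010.10000010.10111000


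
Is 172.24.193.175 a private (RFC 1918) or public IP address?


RFC 1918 private ranges:
  10.0.0.0/8 (10.0.0.0 - 10.255.255.255)
  172.16.0.0/12 (172.16.0.0 - 172.31.255.255)
  192.168.0.0/16 (192.168.0.0 - 192.168.255.255)
Private (in 172.16.0.0/12)


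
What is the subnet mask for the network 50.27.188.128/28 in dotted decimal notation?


/28 means 28 network bits, 4 host bits
Binary: 11111111111111111111111111110000
Mask: 255.255.255.240


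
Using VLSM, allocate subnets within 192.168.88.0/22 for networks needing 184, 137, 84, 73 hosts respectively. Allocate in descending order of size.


184 hosts -> /24 (254 usable): 192.168.88.0/24
137 hosts -> /24 (254 usable): 192.168.89.0/24
84 hosts -> /25 (126 usable): 192.168.90.0/25
73 hosts -> /25 (126 usable): 192.168.90.128/25
Allocation: 192.168.88.0/24 (184 hosts, 254 usable); 192.168.89.0/24 (137 hosts, 254 usable); 192.168.90.0/25 (84 hosts, 126 usable); 192.168.90.128/25 (73 hosts, 126 usable)


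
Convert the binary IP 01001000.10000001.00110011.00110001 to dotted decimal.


01001000 = 72
10000001 = 129
00110011 = 51
00110001 = 49
IP: 72.129.51.49


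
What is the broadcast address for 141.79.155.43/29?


Network: 141.79.155.40/29
Host bits = 3
Set all host bits to 1:
Broadcast: 141.79.155.47


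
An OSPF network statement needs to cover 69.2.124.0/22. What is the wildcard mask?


Subnet mask: 255.255.252.0
Wildcard = 255.255.255.255 - subnet mask
255 - 255 = 0
255 - 255 = 0
255 - 252 = 3
255 - 0 = 255
Wildcard: 0.0.3.255


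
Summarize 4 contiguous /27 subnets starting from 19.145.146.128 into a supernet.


Original prefix: /27
Number of subnets: 4 = 2^2
New prefix = 27 - 2 = 25
Supernet: 19.145.146.128/25


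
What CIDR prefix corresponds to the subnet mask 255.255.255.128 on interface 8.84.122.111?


Binary: 11111111.11111111.11111111.10000000
Count leading 1s
Prefix: /25


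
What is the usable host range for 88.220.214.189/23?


Network: 88.220.214.0
Broadcast: 88.220.215.255
First usable = network + 1
Last usable = broadcast - 1
Range: 88.220.214.1 to 88.220.215.254


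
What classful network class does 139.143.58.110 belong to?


First octet: 139
Binary: 10001011
10xxxxxx -> Class B (128-191)
Class B, default mask 255.255.0.0 (/16)


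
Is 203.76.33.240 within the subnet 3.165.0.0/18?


Subnet network: 3.165.0.0
Test IP AND mask: 203.76.0.0
No, 203.76.33.240 is not in 3.165.0.0/18


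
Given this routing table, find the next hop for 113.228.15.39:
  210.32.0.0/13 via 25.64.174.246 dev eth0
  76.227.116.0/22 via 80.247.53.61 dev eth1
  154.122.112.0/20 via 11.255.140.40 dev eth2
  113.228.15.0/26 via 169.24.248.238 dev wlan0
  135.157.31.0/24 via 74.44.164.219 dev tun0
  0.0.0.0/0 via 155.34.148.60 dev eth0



Longest prefix match for 113.228.15.39:
  /13 210.32.0.0: no
  /22 76.227.116.0: no
  /20 154.122.112.0: no
  /26 113.228.15.0: MATCH
  /24 135.157.31.0: no
  /0 0.0.0.0: MATCH
Selected: next-hop 169.24.248.238 via wlan0 (matched /26)


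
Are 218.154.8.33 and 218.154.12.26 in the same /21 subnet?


Mask: 255.255.248.0
218.154.8.33 AND mask = 218.154.8.0
218.154.12.26 AND mask = 218.154.8.0
Yes, same subnet (218.154.8.0)


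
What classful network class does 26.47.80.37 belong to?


First octet: 26
Binary: 00011010
0xxxxxxx -> Class A (1-126)
Class A, default mask 255.0.0.0 (/8)


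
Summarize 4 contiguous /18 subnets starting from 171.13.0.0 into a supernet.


Original prefix: /18
Number of subnets: 4 = 2^2
New prefix = 18 - 2 = 16
Supernet: 171.13.0.0/16


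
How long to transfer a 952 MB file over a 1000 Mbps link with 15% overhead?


Effective throughput = 1000 * (1 - 15/100) = 850 Mbps
File size in Mb = 952 * 8 = 7616 Mb
Time = 7616 / 850
Time = 8.96 seconds


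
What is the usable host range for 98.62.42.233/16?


Network: 98.62.0.0
Broadcast: 98.62.255.255
First usable = network + 1
Last usable = broadcast - 1
Range: 98.62.0.1 to 98.62.255.254


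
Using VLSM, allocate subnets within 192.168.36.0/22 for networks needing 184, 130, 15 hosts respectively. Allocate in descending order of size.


184 hosts -> /24 (254 usable): 192.168.36.0/24
130 hosts -> /24 (254 usable): 192.168.37.0/24
15 hosts -> /27 (30 usable): 192.168.38.0/27
Allocation: 192.168.36.0/24 (184 hosts, 254 usable); 192.168.37.0/24 (130 hosts, 254 usable); 192.168.38.0/27 (15 hosts, 30 usable)


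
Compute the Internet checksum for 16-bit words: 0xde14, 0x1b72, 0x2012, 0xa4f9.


Sum all words (with carry folding):
+ 0xde14 = 0xde14
+ 0x1b72 = 0xf986
+ 0x2012 = 0x1999
+ 0xa4f9 = 0xbe92
One's complement: ~0xbe92
Checksum = 0x416d


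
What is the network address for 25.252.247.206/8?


IP:   00011001.11111100.11110111.11001110
Mask: 11111111.00000000.00000000.00000000
AND operation:
Net:  00011001.00000000.00000000.00000000
Network: 25.0.0.0/8


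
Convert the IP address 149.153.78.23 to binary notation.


149 = 10010101
153 = 10011001
78 = 01001110
23 = 00010111
Binary: 10010101.10011001.01001110.00010111


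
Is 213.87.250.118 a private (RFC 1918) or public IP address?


RFC 1918 private ranges:
  10.0.0.0/8 (10.0.0.0 - 10.255.255.255)
  172.16.0.0/12 (172.16.0.0 - 172.31.255.255)
  192.168.0.0/16 (192.168.0.0 - 192.168.255.255)
Public (not in any RFC 1918 range)


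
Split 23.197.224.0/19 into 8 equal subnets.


New prefix = 19 + 3 = 22
Each subnet has 1024 addresses
  23.197.224.0/22
  23.197.228.0/22
  23.197.232.0/22
  23.197.236.0/22
  23.197.240.0/22
  23.197.244.0/22
  23.197.248.0/22
  23.197.252.0/22
Subnets: 23.197.224.0/22, 23.197.228.0/22, 23.197.232.0/22, 23.197.236.0/22, 23.197.240.0/22, 23.197.244.0/22, 23.197.248.0/22, 23.197.252.0/22


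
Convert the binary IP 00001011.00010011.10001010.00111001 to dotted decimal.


00001011 = 11
00010011 = 19
10001010 = 138
00111001 = 57
IP: 11.19.138.57


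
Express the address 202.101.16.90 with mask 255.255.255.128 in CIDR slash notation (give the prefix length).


Binary: 11111111.11111111.11111111.10000000
Count leading 1s
Prefix: /25


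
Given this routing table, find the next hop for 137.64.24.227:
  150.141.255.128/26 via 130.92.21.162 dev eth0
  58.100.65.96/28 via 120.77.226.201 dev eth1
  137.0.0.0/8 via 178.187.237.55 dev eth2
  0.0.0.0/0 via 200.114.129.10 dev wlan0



Longest prefix match for 137.64.24.227:
  /26 150.141.255.128: no
  /28 58.100.65.96: no
  /8 137.0.0.0: MATCH
  /0 0.0.0.0: MATCH
Selected: next-hop 178.187.237.55 via eth2 (matched /8)


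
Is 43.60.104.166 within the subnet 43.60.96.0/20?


Subnet network: 43.60.96.0
Test IP AND mask: 43.60.96.0
Yes, 43.60.104.166 is in 43.60.96.0/20


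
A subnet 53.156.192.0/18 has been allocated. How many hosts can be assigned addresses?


Host bits = 32 - 18 = 14
Total addresses = 2^14 = 16384
Usable = total - 2 (network and broadcast)
Usable hosts: 16382


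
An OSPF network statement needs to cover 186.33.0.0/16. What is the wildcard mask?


Subnet mask: 255.255.0.0
Wildcard = 255.255.255.255 - subnet mask
255 - 255 = 0
255 - 255 = 0
255 - 0 = 255
255 - 0 = 255
Wildcard: 0.0.255.255


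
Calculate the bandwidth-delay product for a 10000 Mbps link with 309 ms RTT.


BDP = bandwidth * RTT
= 10000 Mbps * 309 ms
= 10000 * 1e6 * 309 / 1000 bits
= 3090000000 bits
= 386250000 bytes
= 377197.2656 KB
BDP = 3090000000 bits (386250000 bytes)


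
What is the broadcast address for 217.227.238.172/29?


Network: 217.227.238.168/29
Host bits = 3
Set all host bits to 1:
Broadcast: 217.227.238.175


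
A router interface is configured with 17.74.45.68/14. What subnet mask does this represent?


/14 means 14 network bits, 18 host bits
Binary: 11111111111111000000000000000000
Mask: 255.252.0.0


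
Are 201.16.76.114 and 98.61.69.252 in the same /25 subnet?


Mask: 255.255.255.128
201.16.76.114 AND mask = 201.16.76.0
98.61.69.252 AND mask = 98.61.69.128
No, different subnets (201.16.76.0 vs 98.61.69.128)


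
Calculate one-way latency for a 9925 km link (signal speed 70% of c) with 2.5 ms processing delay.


Speed = 0.7 * 3e5 km/s = 210000 km/s
Propagation delay = 9925 / 210000 = 0.0473 s = 47.2619 ms
Processing delay = 2.5 ms
Total one-way latency = 49.7619 ms


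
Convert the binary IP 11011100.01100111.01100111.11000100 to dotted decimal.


11011100 = 220
01100111 = 103
01100111 = 103
11000100 = 196
IP: 220.103.103.196


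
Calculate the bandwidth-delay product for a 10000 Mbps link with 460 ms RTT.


BDP = bandwidth * RTT
= 10000 Mbps * 460 ms
= 10000 * 1e6 * 460 / 1000 bits
= 4600000000 bits
= 575000000 bytes
= 561523.4375 KB
BDP = 4600000000 bits (575000000 bytes)


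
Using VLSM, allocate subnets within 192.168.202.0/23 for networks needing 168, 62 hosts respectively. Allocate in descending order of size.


168 hosts -> /24 (254 usable): 192.168.202.0/24
62 hosts -> /26 (62 usable): 192.168.203.0/26
Allocation: 192.168.202.0/24 (168 hosts, 254 usable); 192.168.203.0/26 (62 hosts, 62 usable)


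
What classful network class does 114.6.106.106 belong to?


First octet: 114
Binary: 01110010
0xxxxxxx -> Class A (1-126)
Class A, default mask 255.0.0.0 (/8)


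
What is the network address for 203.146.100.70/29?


IP:   11001011.10010010.01100100.01000110
Mask: 11111111.11111111.11111111.11111000
AND operation:
Net:  11001011.10010010.01100100.01000000
Network: 203.146.100.64/29


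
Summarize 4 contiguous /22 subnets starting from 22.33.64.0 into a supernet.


Original prefix: /22
Number of subnets: 4 = 2^2
New prefix = 22 - 2 = 20
Supernet: 22.33.64.0/20


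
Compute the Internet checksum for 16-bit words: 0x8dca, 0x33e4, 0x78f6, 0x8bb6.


Sum all words (with carry folding):
+ 0x8dca = 0x8dca
+ 0x33e4 = 0xc1ae
+ 0x78f6 = 0x3aa5
+ 0x8bb6 = 0xc65b
One's complement: ~0xc65b
Checksum = 0x39a4


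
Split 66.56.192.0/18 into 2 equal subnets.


New prefix = 18 + 1 = 19
Each subnet has 8192 addresses
  66.56.192.0/19
  66.56.224.0/19
Subnets: 66.56.192.0/19, 66.56.224.0/19


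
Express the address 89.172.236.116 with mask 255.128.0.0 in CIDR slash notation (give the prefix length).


Binary: 11111111.10000000.00000000.00000000
Count leading 1s
Prefix: /9


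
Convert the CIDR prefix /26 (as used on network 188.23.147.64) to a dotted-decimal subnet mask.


/26 means 26 network bits, 6 host bits
Binary: 11111111111111111111111111000000
Mask: 255.255.255.192


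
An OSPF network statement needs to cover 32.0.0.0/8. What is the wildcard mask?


Subnet mask: 255.0.0.0
Wildcard = 255.255.255.255 - subnet mask
255 - 255 = 0
255 - 0 = 255
255 - 0 = 255
255 - 0 = 255
Wildcard: 0.255.255.255


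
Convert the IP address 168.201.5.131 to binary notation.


168 = 10101000
201 = 11001001
5 = 00000101
131 = 10000011
Binary: 10101000.11001001.00000101.10000011


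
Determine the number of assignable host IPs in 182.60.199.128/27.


Host bits = 32 - 27 = 5
Total addresses = 2^5 = 32
Usable = total - 2 (network and broadcast)
Usable hosts: 30


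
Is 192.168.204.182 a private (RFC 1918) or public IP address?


RFC 1918 private ranges:
  10.0.0.0/8 (10.0.0.0 - 10.255.255.255)
  172.16.0.0/12 (172.16.0.0 - 172.31.255.255)
  192.168.0.0/16 (192.168.0.0 - 192.168.255.255)
Private (in 192.168.0.0/16)


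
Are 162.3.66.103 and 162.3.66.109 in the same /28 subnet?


Mask: 255.255.255.240
162.3.66.103 AND mask = 162.3.66.96
162.3.66.109 AND mask = 162.3.66.96
Yes, same subnet (162.3.66.96)


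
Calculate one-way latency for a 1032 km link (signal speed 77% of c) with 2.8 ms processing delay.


Speed = 0.77 * 3e5 km/s = 231000 km/s
Propagation delay = 1032 / 231000 = 0.0045 s = 4.4675 ms
Processing delay = 2.8 ms
Total one-way latency = 7.2675 ms


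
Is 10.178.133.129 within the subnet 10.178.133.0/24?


Subnet network: 10.178.133.0
Test IP AND mask: 10.178.133.0
Yes, 10.178.133.129 is in 10.178.133.0/24


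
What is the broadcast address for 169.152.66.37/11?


Network: 169.128.0.0/11
Host bits = 21
Set all host bits to 1:
Broadcast: 169.159.255.255


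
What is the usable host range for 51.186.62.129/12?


Network: 51.176.0.0
Broadcast: 51.191.255.255
First usable = network + 1
Last usable = broadcast - 1
Range: 51.176.0.1 to 51.191.255.254


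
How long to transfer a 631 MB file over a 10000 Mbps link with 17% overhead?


Effective throughput = 10000 * (1 - 17/100) = 8300 Mbps
File size in Mb = 631 * 8 = 5048 Mb
Time = 5048 / 8300
Time = 0.6082 seconds


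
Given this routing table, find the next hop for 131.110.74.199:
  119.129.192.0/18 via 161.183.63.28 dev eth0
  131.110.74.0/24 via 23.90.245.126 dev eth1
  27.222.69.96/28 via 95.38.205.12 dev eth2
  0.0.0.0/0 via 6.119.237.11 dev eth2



Longest prefix match for 131.110.74.199:
  /18 119.129.192.0: no
  /24 131.110.74.0: MATCH
  /28 27.222.69.96: no
  /0 0.0.0.0: MATCH
Selected: next-hop 23.90.245.126 via eth1 (matched /24)


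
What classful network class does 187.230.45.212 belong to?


First octet: 187
Binary: 10111011
10xxxxxx -> Class B (128-191)
Class B, default mask 255.255.0.0 (/16)


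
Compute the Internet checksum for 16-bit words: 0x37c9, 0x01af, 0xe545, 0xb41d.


Sum all words (with carry folding):
+ 0x37c9 = 0x37c9
+ 0x01af = 0x3978
+ 0xe545 = 0x1ebe
+ 0xb41d = 0xd2db
One's complement: ~0xd2db
Checksum = 0x2d24


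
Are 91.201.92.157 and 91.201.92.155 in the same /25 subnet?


Mask: 255.255.255.128
91.201.92.157 AND mask = 91.201.92.128
91.201.92.155 AND mask = 91.201.92.128
Yes, same subnet (91.201.92.128)


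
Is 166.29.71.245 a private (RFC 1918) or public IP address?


RFC 1918 private ranges:
  10.0.0.0/8 (10.0.0.0 - 10.255.255.255)
  172.16.0.0/12 (172.16.0.0 - 172.31.255.255)
  192.168.0.0/16 (192.168.0.0 - 192.168.255.255)
Public (not in any RFC 1918 range)


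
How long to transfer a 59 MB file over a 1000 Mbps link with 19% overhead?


Effective throughput = 1000 * (1 - 19/100) = 810 Mbps
File size in Mb = 59 * 8 = 472 Mb
Time = 472 / 810
Time = 0.5827 seconds


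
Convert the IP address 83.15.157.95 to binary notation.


83 = 01010011
15 = 00001111
157 = 10011101
95 = 01011111
Binary: 01010011.00001111.10011101.01011111


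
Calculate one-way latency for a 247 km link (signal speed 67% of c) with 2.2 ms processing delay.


Speed = 0.67 * 3e5 km/s = 201000 km/s
Propagation delay = 247 / 201000 = 0.0012 s = 1.2289 ms
Processing delay = 2.2 ms
Total one-way latency = 3.4289 ms


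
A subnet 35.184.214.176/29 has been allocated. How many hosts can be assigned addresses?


Host bits = 32 - 29 = 3
Total addresses = 2^3 = 8
Usable = total - 2 (network and broadcast)
Usable hosts: 6


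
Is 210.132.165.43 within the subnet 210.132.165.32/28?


Subnet network: 210.132.165.32
Test IP AND mask: 210.132.165.32
Yes, 210.132.165.43 is in 210.132.165.32/28


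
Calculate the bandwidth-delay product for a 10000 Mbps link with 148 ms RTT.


BDP = bandwidth * RTT
= 10000 Mbps * 148 ms
= 10000 * 1e6 * 148 / 1000 bits
= 1480000000 bits
= 185000000 bytes
= 180664.0625 KB
BDP = 1480000000 bits (185000000 bytes)


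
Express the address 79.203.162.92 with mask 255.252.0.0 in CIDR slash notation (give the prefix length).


Binary: 11111111.11111100.00000000.00000000
Count leading 1s
Prefix: /14


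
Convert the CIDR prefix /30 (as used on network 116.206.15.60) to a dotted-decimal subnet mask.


/30 means 30 network bits, 2 host bits
Binary: 11111111111111111111111111111100
Mask: 255.255.255.252


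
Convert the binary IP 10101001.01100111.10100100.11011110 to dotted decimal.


10101001 = 169
01100111 = 103
10100100 = 164
11011110 = 222
IP: 169.103.164.222


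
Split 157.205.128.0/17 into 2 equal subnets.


New prefix = 17 + 1 = 18
Each subnet has 16384 addresses
  157.205.128.0/18
  157.205.192.0/18
Subnets: 157.205.128.0/18, 157.205.192.0/18


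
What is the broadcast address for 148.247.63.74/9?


Network: 148.128.0.0/9
Host bits = 23
Set all host bits to 1:
Broadcast: 148.255.255.255


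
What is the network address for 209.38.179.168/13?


IP:   11010001.00100110.10110011.10101000
Mask: 11111111.11111000.00000000.00000000
AND operation:
Net:  11010001.00100000.00000000.00000000
Network: 209.32.0.0/13


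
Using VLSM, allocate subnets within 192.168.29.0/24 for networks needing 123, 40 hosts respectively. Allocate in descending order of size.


123 hosts -> /25 (126 usable): 192.168.29.0/25
40 hosts -> /26 (62 usable): 192.168.29.128/26
Allocation: 192.168.29.0/25 (123 hosts, 126 usable); 192.168.29.128/26 (40 hosts, 62 usable)


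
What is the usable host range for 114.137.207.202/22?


Network: 114.137.204.0
Broadcast: 114.137.207.255
First usable = network + 1
Last usable = broadcast - 1
Range: 114.137.204.1 to 114.137.207.254


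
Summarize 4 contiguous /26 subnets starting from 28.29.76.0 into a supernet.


Original prefix: /26
Number of subnets: 4 = 2^2
New prefix = 26 - 2 = 24
Supernet: 28.29.76.0/24


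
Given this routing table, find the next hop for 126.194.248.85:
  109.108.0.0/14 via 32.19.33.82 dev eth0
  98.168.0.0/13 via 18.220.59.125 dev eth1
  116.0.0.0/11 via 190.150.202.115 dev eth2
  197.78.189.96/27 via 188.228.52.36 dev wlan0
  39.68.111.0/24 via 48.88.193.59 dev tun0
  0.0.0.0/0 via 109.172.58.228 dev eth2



Longest prefix match for 126.194.248.85:
  /14 109.108.0.0: no
  /13 98.168.0.0: no
  /11 116.0.0.0: no
  /27 197.78.189.96: no
  /24 39.68.111.0: no
  /0 0.0.0.0: MATCH
Selected: next-hop 109.172.58.228 via eth2 (matched /0)


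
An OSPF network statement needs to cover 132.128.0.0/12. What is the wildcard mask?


Subnet mask: 255.240.0.0
Wildcard = 255.255.255.255 - subnet mask
255 - 255 = 0
255 - 240 = 15
255 - 0 = 255
255 - 0 = 255
Wildcard: 0.15.255.255


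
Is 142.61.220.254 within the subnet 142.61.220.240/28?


Subnet network: 142.61.220.240
Test IP AND mask: 142.61.220.240
Yes, 142.61.220.254 is in 142.61.220.240/28


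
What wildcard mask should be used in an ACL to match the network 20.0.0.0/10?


Subnet mask: 255.192.0.0
Wildcard = 255.255.255.255 - subnet mask
255 - 255 = 0
255 - 192 = 63
255 - 0 = 255
255 - 0 = 255
Wildcard: 0.63.255.255


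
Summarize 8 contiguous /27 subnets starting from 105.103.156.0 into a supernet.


Original prefix: /27
Number of subnets: 8 = 2^3
New prefix = 27 - 3 = 24
Supernet: 105.103.156.0/24


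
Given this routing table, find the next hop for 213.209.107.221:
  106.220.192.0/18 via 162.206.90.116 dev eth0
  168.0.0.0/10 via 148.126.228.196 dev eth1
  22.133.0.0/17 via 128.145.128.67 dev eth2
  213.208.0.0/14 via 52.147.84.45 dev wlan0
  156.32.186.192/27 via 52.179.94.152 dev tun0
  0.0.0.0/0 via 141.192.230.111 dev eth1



Longest prefix match for 213.209.107.221:
  /18 106.220.192.0: no
  /10 168.0.0.0: no
  /17 22.133.0.0: no
  /14 213.208.0.0: MATCH
  /27 156.32.186.192: no
  /0 0.0.0.0: MATCH
Selected: next-hop 52.147.84.45 via wlan0 (matched /14)
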